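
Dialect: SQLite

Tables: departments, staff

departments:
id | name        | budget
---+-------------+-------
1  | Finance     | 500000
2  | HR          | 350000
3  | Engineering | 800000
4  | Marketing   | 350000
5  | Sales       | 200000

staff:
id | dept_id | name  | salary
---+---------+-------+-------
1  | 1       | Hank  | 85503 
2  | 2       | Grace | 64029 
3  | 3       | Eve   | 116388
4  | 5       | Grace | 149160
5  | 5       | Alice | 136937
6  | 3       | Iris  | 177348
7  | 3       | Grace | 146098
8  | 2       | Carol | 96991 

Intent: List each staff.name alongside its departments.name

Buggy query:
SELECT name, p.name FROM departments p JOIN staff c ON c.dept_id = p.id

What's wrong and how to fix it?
Bug: 'name' exists in both joined tables, so the database can't tell which one is meant

Fix: Qualify the column with its table alias (c.name)

Corrected query:
SELECT c.name, p.name FROM departments p JOIN staff c ON c.dept_id = p.id

Result:
name  | name       
------+------------
Hank  | Finance    
Grace | HR         
Eve   | Engineering
Grace | Sales      
Alice | Sales      
Iris  | Engineering
Grace | Engineering
Carol | HR         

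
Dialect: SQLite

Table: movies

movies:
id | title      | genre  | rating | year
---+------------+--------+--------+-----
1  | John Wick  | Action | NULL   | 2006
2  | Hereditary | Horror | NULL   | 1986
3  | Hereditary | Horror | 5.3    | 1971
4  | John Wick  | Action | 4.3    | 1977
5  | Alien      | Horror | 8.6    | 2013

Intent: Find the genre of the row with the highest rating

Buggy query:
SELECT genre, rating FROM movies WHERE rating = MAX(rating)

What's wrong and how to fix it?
Bug: MAX(rating) is an aggregate and cannot be used directly in WHERE

Fix: Wrap MAX in a scalar subquery so WHERE compares against a single value

Corrected query:
SELECT genre, rating FROM movies WHERE rating = (SELECT MAX(rating) FROM movies)

Result:
genre  | rating
-------+-------
Horror | 8.6   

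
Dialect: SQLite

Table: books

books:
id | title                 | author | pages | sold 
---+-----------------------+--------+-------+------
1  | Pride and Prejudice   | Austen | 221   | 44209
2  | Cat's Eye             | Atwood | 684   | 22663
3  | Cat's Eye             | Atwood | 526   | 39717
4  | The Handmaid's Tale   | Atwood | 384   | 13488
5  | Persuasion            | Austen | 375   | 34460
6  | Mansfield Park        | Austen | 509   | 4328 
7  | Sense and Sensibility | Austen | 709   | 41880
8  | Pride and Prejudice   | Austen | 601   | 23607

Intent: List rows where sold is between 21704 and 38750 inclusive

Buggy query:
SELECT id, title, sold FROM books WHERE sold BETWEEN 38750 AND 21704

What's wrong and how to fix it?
Bug: BETWEEN expects the lower bound first; with 38750 AND 21704 the range is empty

Fix: Swap the bounds so the smaller value comes first

Corrected query:
SELECT id, title, sold FROM books WHERE sold BETWEEN 21704 AND 38750

Result:
id | title               | sold 
---+---------------------+------
2  | Cat's Eye           | 22663
5  | Persuasion          | 34460
8  | Pride and Prejudice | 23607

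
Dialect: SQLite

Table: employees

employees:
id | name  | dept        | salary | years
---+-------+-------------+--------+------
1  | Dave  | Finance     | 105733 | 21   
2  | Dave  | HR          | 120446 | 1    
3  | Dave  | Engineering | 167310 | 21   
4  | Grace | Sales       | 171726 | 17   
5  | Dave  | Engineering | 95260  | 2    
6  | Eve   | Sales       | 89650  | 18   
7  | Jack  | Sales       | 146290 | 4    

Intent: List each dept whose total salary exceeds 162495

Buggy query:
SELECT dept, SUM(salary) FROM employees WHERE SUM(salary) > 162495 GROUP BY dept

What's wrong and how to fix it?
Bug: Aggregate functions cannot appear in a WHERE clause

Fix: Move the aggregate condition to a HAVING clause

Corrected query:
SELECT dept, SUM(salary) FROM employees GROUP BY dept HAVING SUM(salary) > 162495

Result:
dept        | SUM(salary)
------------+------------
Engineering | 262570     
Sales       | 407666     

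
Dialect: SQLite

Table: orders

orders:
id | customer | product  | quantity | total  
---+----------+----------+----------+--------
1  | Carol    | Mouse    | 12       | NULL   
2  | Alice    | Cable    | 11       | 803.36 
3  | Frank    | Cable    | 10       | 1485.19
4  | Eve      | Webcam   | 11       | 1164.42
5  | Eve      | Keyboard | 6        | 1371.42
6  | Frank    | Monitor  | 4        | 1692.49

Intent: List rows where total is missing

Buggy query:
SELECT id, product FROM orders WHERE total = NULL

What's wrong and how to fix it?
Bug: '= NULL' is always unknown in SQL three-valued logic, so no rows match

Fix: Use IS NULL to test for NULL

Corrected query:
SELECT id, product FROM orders WHERE total IS NULL

Result:
id | product
---+--------
1  | Mouse  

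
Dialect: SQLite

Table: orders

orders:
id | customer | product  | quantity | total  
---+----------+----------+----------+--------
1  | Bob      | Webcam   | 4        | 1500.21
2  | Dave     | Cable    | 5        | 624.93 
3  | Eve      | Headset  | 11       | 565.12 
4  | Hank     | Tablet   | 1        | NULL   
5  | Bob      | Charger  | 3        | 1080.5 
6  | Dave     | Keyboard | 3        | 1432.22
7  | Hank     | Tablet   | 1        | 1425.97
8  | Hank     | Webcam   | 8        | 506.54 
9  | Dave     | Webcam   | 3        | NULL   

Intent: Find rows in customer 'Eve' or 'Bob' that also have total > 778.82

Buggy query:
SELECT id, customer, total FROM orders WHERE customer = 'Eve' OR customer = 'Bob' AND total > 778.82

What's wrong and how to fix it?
Bug: AND binds tighter than OR, so this parses as customer = 'Eve' OR (customer = 'Bob' AND total > 778.82)

Fix: Add parentheses around the OR so the AND applies to both alternatives

Corrected query:
SELECT id, customer, total FROM orders WHERE (customer = 'Eve' OR customer = 'Bob') AND total > 778.82

Result:
id | customer | total  
---+----------+--------
1  | Bob      | 1500.21
5  | Bob      | 1080.5 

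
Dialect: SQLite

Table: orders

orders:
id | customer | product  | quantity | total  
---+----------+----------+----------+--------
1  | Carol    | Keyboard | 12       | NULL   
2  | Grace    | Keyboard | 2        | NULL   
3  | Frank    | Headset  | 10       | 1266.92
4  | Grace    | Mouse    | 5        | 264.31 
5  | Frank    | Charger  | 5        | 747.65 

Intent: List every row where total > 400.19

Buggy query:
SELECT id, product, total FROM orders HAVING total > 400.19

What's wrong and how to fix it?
Bug: This is a non-aggregate query (no GROUP BY, no aggregates), so in SQLite the HAVING clause is invalid here; a row-level condition belongs in WHERE

Fix: Replace HAVING with WHERE since the condition applies to individual rows

Corrected query:
SELECT id, product, total FROM orders WHERE total > 400.19

Result:
id | product | total  
---+---------+--------
3  | Headset | 1266.92
5  | Charger | 747.65 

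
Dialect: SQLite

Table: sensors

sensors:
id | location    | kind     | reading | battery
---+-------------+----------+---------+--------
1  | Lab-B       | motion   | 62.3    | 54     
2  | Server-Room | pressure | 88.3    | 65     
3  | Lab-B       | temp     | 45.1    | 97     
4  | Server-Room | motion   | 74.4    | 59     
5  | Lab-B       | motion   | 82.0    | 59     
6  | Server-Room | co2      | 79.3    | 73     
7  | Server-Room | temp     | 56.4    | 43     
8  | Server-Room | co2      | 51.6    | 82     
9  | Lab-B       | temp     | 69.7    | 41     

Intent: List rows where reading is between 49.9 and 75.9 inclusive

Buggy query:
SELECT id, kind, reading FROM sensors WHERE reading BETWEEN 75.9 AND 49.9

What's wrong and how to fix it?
Bug: The bounds are reversed; BETWEEN a AND b requires a <= b to match anything

Fix: Write BETWEEN 49.9 AND 75.9

Corrected query:
SELECT id, kind, reading FROM sensors WHERE reading BETWEEN 49.9 AND 75.9

Result:
id | kind   | reading
---+--------+--------
1  | motion | 62.3   
4  | motion | 74.4   
7  | temp   | 56.4   
8  | co2    | 51.6   
9  | temp   | 69.7   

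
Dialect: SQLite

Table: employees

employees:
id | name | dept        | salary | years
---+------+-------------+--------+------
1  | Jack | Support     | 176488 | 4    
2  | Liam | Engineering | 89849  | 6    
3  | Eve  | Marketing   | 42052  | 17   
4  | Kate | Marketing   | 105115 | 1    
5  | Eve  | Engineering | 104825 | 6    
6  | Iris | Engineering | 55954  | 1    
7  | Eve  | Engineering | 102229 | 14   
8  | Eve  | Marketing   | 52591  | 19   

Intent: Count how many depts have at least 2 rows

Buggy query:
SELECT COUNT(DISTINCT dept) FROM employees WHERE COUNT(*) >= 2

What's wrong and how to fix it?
Bug: COUNT(*) cannot appear in WHERE; the per-group count doesn't exist yet

Fix: Use a subquery that GROUPs and filters with HAVING, then count its rows

Corrected query:
SELECT COUNT(*) FROM (SELECT dept FROM employees GROUP BY dept HAVING COUNT(*) >= 2)

Result:
COUNT(*)
--------
2       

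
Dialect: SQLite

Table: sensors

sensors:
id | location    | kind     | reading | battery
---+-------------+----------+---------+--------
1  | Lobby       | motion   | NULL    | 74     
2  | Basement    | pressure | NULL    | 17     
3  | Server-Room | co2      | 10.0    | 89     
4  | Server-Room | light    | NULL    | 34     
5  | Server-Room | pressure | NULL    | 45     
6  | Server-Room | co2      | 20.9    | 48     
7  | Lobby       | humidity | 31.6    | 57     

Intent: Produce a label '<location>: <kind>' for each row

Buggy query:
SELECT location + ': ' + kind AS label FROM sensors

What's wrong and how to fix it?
Bug: '+' is numeric addition; on text columns SQLite converts them to 0 instead of concatenating

Fix: Use the || operator for string concatenation

Corrected query:
SELECT location || ': ' || kind AS label FROM sensors

Result:
label                
---------------------
Lobby: motion        
Basement: pressure   
Server-Room: co2     
Server-Room: light   
Server-Room: pressure
Server-Room: co2     
Lobby: humidity      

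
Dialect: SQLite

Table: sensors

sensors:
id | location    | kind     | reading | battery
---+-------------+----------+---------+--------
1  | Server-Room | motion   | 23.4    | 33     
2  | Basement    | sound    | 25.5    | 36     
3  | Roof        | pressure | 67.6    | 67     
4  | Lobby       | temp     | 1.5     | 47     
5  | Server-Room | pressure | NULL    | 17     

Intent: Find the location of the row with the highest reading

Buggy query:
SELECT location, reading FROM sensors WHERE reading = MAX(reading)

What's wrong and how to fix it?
Bug: WHERE is evaluated per row; an aggregate over the whole table isn't defined there

Fix: Use a subquery: WHERE reading = (SELECT MAX(reading) FROM sensors)

Corrected query:
SELECT location, reading FROM sensors WHERE reading = (SELECT MAX(reading) FROM sensors)

Result:
location | reading
---------+--------
Roof     | 67.6   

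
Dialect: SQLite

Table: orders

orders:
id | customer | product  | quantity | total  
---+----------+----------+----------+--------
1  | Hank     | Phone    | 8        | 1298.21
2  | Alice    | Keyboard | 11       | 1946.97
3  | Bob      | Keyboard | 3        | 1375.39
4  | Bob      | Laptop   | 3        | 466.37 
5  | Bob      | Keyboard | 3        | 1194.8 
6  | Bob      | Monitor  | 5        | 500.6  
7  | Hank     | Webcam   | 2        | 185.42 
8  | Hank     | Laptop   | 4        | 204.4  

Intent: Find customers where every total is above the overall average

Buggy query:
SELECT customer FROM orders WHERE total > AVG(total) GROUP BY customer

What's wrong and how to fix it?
Bug: AVG() is an aggregate; it can't sit directly in WHERE

Fix: Use a subquery for AVG and a HAVING MIN(...) filter so the condition holds for every row in the group

Corrected query:
SELECT customer FROM orders GROUP BY customer HAVING MIN(total) > (SELECT AVG(total) FROM orders)

Result:
customer
--------
Alice   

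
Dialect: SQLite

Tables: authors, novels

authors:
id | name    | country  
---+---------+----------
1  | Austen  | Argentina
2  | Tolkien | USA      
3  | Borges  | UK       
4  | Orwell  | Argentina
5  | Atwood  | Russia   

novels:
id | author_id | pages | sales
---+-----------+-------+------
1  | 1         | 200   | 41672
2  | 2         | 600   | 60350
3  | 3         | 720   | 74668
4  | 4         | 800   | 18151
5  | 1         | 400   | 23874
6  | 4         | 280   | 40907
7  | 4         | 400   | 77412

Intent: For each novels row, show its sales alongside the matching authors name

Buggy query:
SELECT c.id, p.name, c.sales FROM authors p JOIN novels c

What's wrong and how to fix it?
Bug: Missing join condition: each novels row is matched to all authors rows instead of just its own

Fix: Specify the join condition linking the foreign key to the parent id

Corrected query:
SELECT c.id, p.name, c.sales FROM authors p JOIN novels c ON c.author_id = p.id

Result:
id | name    | sales
---+---------+------
1  | Austen  | 41672
2  | Tolkien | 60350
3  | Borges  | 74668
4  | Orwell  | 18151
5  | Austen  | 23874
6  | Orwell  | 40907
7  | Orwell  | 77412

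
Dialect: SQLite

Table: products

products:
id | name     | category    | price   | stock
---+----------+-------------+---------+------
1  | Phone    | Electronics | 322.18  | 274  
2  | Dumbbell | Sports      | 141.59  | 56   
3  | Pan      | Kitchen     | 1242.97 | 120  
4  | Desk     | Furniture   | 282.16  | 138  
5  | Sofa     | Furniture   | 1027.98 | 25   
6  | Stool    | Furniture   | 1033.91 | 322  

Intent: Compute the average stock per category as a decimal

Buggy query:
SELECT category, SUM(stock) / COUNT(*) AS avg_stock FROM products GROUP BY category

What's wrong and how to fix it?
Bug: Both operands are integers, so '/' performs integer division and truncates

Fix: Cast one side to REAL so the division keeps the fractional part

Corrected query:
SELECT category, SUM(stock) * 1.0 / COUNT(*) AS avg_stock FROM products GROUP BY category

Result:
category    | avg_stock 
------------+-----------
Electronics | 274       
Furniture   | 161.666667
Kitchen     | 120       
Sports      | 56        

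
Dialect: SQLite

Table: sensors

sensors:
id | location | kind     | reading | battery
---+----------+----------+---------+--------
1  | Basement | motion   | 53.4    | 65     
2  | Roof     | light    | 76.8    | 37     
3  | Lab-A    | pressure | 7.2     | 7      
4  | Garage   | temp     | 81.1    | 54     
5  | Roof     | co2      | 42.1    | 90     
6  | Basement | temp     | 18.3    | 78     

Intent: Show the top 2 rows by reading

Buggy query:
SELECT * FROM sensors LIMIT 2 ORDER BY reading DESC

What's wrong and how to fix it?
Bug: LIMIT must come after ORDER BY

Fix: Sort with ORDER BY, then apply LIMIT

Corrected query:
SELECT * FROM sensors ORDER BY reading DESC LIMIT 2

Result:
id | location | kind  | reading | battery
---+----------+-------+---------+--------
4  | Garage   | temp  | 81.1    | 54     
2  | Roof     | light | 76.8    | 37     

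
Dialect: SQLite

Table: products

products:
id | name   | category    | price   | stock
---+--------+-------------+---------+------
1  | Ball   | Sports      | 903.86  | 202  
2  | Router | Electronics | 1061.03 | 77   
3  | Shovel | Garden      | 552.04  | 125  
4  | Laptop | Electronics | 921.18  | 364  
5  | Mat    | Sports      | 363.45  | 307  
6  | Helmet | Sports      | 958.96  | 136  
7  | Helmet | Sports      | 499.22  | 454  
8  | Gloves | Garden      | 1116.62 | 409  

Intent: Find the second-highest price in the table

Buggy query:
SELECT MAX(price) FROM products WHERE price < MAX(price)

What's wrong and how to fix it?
Bug: The inner MAX is an aggregate inside WHERE, which is not allowed

Fix: Put the inner MAX in a scalar subquery

Corrected query:
SELECT MAX(price) FROM products WHERE price < (SELECT MAX(price) FROM products)

Result:
MAX(price)
----------
1061.03   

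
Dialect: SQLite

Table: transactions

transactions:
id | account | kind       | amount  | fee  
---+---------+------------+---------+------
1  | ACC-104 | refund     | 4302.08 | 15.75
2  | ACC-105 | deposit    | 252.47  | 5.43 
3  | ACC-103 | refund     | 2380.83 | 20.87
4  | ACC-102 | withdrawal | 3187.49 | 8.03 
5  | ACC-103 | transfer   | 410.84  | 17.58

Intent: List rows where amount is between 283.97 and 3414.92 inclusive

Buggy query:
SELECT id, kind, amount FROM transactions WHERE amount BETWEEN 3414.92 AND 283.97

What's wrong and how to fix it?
Bug: BETWEEN expects the lower bound first; with 3414.92 AND 283.97 the range is empty

Fix: Swap the bounds so the smaller value comes first

Corrected query:
SELECT id, kind, amount FROM transactions WHERE amount BETWEEN 283.97 AND 3414.92

Result:
id | kind       | amount 
---+------------+--------
3  | refund     | 2380.83
4  | withdrawal | 3187.49
5  | transfer   | 410.84 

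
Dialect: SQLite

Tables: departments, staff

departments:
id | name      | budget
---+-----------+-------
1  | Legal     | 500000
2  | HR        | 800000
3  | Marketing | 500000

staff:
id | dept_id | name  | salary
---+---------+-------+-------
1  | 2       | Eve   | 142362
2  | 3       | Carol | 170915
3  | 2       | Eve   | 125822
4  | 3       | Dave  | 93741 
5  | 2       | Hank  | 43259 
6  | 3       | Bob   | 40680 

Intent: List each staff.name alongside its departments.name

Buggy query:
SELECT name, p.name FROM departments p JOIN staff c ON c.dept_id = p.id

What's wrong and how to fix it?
Bug: Both tables have a 'name' column; the unqualified reference is ambiguous

Fix: Qualify the column with its table alias (c.name)

Corrected query:
SELECT c.name, p.name FROM departments p JOIN staff c ON c.dept_id = p.id

Result:
name  | name     
------+----------
Eve   | HR       
Carol | Marketing
Eve   | HR       
Dave  | Marketing
Hank  | HR       
Bob   | Marketing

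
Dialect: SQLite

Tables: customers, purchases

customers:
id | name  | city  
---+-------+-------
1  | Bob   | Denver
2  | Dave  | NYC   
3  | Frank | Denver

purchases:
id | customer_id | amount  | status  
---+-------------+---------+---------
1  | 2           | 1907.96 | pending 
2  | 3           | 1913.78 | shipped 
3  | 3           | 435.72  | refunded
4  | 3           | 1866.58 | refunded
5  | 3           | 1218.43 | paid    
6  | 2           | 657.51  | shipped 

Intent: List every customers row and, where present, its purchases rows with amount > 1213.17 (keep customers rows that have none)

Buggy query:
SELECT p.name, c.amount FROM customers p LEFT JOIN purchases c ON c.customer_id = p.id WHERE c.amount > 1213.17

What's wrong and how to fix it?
Bug: A WHERE condition on the right-hand table after LEFT JOIN drops unmatched parents

Fix: Move the right-table condition into the ON clause so unmatched parents are kept

Corrected query:
SELECT p.name, c.amount FROM customers p LEFT JOIN purchases c ON c.customer_id = p.id AND c.amount > 1213.17

Result:
name  | amount 
------+--------
Bob   | NULL   
Dave  | 1907.96
Frank | 1218.43
Frank | 1866.58
Frank | 1913.78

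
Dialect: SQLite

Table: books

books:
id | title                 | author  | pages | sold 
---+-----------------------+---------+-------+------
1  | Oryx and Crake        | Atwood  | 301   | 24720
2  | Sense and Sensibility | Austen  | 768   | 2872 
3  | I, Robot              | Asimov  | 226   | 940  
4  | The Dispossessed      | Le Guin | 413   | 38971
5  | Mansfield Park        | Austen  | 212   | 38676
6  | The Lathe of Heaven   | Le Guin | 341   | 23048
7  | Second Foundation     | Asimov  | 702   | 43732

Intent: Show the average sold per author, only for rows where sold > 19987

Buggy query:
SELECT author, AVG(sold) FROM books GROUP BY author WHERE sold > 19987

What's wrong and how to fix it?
Bug: Row-level WHERE must come before GROUP BY in the clause order

Fix: Move the WHERE clause before GROUP BY

Corrected query:
SELECT author, AVG(sold) FROM books WHERE sold > 19987 GROUP BY author

Result:
author  | AVG(sold)
--------+----------
Asimov  | 43732    
Atwood  | 24720    
Austen  | 38676    
Le Guin | 31009.5  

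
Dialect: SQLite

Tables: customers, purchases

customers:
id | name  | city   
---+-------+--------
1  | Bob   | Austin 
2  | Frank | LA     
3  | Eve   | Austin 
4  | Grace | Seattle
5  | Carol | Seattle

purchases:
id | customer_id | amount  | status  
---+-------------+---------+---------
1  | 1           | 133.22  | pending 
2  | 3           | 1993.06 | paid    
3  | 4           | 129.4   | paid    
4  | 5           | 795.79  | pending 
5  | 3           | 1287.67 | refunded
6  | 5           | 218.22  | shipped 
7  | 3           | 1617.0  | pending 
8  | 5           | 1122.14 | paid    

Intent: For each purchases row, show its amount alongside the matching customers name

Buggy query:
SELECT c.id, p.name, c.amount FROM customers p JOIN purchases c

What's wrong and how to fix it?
Bug: JOIN with no ON clause produces a cartesian product; every purchases row pairs with every customers row

Fix: Add ON c.customer_id = p.id to the JOIN

Corrected query:
SELECT c.id, p.name, c.amount FROM customers p JOIN purchases c ON c.customer_id = p.id

Result:
id | name  | amount 
---+-------+--------
1  | Bob   | 133.22 
2  | Eve   | 1993.06
3  | Grace | 129.4  
4  | Carol | 795.79 
5  | Eve   | 1287.67
6  | Carol | 218.22 
7  | Eve   | 1617   
8  | Carol | 1122.14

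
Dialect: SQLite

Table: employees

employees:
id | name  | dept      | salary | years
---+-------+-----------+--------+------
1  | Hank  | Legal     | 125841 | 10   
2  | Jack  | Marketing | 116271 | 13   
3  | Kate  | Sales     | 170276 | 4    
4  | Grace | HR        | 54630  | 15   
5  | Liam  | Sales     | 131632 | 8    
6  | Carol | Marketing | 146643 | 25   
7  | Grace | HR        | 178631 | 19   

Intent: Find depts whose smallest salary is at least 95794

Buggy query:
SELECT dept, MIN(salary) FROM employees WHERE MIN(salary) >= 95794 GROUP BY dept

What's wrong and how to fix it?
Bug: MIN() in WHERE is a misuse of aggregate

Fix: Replace WHERE with HAVING after the GROUP BY

Corrected query:
SELECT dept, MIN(salary) FROM employees GROUP BY dept HAVING MIN(salary) >= 95794

Result:
dept      | MIN(salary)
----------+------------
Legal     | 125841     
Marketing | 116271     
Sales     | 131632     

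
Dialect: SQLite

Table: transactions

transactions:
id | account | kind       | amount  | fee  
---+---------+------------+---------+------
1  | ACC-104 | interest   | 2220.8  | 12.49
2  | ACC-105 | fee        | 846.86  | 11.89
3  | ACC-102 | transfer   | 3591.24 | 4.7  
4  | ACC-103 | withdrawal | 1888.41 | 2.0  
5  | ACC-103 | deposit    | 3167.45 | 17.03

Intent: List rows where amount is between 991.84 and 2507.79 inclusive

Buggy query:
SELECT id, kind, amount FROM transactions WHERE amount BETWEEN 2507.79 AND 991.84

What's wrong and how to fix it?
Bug: BETWEEN expects the lower bound first; with 2507.79 AND 991.84 the range is empty

Fix: Write BETWEEN 991.84 AND 2507.79

Corrected query:
SELECT id, kind, amount FROM transactions WHERE amount BETWEEN 991.84 AND 2507.79

Result:
id | kind       | amount 
---+------------+--------
1  | interest   | 2220.8 
4  | withdrawal | 1888.41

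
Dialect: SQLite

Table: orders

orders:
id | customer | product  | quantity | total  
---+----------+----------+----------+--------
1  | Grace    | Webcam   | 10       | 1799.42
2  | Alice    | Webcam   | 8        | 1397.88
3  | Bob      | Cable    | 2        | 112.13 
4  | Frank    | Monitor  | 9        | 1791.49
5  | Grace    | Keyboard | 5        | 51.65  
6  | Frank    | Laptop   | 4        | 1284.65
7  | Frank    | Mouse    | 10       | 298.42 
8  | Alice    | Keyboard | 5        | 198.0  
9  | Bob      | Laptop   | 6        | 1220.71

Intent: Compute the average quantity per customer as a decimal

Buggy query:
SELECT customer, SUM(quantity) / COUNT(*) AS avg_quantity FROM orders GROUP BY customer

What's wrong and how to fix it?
Bug: Both operands are integers, so '/' performs integer division and truncates

Fix: Cast one side to REAL so the division keeps the fractional part

Corrected query:
SELECT customer, SUM(quantity) * 1.0 / COUNT(*) AS avg_quantity FROM orders GROUP BY customer

Result:
customer | avg_quantity
---------+-------------
Alice    | 6.5         
Bob      | 4           
Frank    | 7.666667    
Grace    | 7.5         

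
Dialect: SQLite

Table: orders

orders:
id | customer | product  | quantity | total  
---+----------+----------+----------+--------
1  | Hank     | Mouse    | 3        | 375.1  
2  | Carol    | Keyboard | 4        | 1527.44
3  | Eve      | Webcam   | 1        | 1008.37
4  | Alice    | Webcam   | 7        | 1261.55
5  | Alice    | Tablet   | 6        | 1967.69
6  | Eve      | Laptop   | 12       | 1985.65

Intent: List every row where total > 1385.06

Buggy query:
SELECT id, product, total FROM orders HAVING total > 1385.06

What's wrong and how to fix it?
Bug: HAVING filters the output of aggregation, but this query has no GROUP BY and no aggregate functions, so SQLite rejects it (HAVING clause on a non-aggregate query); the condition here is per row

Fix: Replace HAVING with WHERE since the condition applies to individual rows

Corrected query:
SELECT id, product, total FROM orders WHERE total > 1385.06

Result:
id | product  | total  
---+----------+--------
2  | Keyboard | 1527.44
5  | Tablet   | 1967.69
6  | Laptop   | 1985.65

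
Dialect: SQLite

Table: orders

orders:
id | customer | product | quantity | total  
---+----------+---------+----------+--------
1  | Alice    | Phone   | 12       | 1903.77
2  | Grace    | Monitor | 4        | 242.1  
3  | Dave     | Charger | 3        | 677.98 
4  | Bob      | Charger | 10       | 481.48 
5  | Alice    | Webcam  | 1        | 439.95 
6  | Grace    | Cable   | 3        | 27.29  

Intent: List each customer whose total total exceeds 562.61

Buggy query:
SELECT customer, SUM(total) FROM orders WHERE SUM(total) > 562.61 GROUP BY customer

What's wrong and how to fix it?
Bug: SUM(total) is an aggregate, but WHERE filters rows before aggregation

Fix: Use HAVING (which filters groups after aggregation) instead of WHERE

Corrected query:
SELECT customer, SUM(total) FROM orders GROUP BY customer HAVING SUM(total) > 562.61

Result:
customer | SUM(total)
---------+-----------
Alice    | 2343.72   
Dave     | 677.98    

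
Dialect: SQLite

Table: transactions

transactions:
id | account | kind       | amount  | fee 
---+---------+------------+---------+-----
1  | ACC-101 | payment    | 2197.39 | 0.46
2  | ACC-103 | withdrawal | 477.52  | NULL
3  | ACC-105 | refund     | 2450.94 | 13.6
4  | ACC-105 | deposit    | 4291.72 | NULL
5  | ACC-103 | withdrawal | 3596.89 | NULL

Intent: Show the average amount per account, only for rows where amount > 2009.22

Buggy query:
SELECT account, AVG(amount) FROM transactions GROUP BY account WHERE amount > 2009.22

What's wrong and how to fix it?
Bug: Row-level WHERE must come before GROUP BY in the clause order

Fix: Move the WHERE clause before GROUP BY

Corrected query:
SELECT account, AVG(amount) FROM transactions WHERE amount > 2009.22 GROUP BY account

Result:
account | AVG(amount)
--------+------------
ACC-101 | 2197.39    
ACC-103 | 3596.89    
ACC-105 | 3371.33    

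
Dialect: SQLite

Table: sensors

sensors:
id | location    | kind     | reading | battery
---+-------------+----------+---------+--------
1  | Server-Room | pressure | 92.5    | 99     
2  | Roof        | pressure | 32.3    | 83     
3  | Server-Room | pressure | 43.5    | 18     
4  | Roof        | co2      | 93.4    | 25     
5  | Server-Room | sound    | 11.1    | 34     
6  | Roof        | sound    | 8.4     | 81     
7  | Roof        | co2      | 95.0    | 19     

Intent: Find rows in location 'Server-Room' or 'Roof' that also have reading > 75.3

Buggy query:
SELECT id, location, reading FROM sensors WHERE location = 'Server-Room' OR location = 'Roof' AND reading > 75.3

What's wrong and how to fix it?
Bug: AND binds tighter than OR, so this parses as location = 'Server-Room' OR (location = 'Roof' AND reading > 75.3)

Fix: Group the OR with parentheses (or use IN), then AND the threshold

Corrected query:
SELECT id, location, reading FROM sensors WHERE (location = 'Server-Room' OR location = 'Roof') AND reading > 75.3

Result:
id | location    | reading
---+-------------+--------
1  | Server-Room | 92.5   
4  | Roof        | 93.4   
7  | Roof        | 95     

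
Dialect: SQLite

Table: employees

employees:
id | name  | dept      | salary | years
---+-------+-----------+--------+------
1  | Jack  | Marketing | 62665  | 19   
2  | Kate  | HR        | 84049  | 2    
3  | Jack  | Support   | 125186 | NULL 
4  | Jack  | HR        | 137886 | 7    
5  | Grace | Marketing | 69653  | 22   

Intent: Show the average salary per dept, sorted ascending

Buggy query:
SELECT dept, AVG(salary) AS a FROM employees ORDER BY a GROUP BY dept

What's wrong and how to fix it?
Bug: ORDER BY appears before GROUP BY; SQL clause order requires GROUP BY first

Fix: Reorder: SELECT … FROM … GROUP BY … ORDER BY …

Corrected query:
SELECT dept, AVG(salary) AS a FROM employees GROUP BY dept ORDER BY a

Result:
dept      | a       
----------+---------
Marketing | 66159   
HR        | 110967.5
Support   | 125186  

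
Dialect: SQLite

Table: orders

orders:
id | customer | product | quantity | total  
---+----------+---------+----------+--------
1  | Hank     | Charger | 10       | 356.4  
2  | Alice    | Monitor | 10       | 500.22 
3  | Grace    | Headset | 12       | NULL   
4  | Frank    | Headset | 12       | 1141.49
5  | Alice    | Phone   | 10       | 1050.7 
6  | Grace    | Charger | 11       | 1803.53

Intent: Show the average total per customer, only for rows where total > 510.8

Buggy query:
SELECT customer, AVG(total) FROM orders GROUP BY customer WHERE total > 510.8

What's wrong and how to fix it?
Bug: WHERE cannot follow GROUP BY

Fix: Place WHERE between FROM and GROUP BY

Corrected query:
SELECT customer, AVG(total) FROM orders WHERE total > 510.8 GROUP BY customer

Result:
customer | AVG(total)
---------+-----------
Alice    | 1050.7    
Frank    | 1141.49   
Grace    | 1803.53   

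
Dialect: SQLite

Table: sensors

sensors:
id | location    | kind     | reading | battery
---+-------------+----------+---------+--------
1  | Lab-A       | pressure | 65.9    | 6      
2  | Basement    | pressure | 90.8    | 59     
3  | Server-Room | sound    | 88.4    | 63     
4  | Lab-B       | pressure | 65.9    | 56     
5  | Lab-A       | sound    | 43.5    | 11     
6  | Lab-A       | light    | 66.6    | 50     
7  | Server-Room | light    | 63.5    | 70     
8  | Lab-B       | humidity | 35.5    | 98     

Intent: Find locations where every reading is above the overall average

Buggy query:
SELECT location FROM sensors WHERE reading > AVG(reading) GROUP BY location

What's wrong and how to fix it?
Bug: WHERE evaluates per row before aggregation, so AVG() is unavailable

Fix: Use a subquery for AVG and a HAVING MIN(...) filter so the condition holds for every row in the group

Corrected query:
SELECT location FROM sensors GROUP BY location HAVING MIN(reading) > (SELECT AVG(reading) FROM sensors)

Result:
location
--------
Basement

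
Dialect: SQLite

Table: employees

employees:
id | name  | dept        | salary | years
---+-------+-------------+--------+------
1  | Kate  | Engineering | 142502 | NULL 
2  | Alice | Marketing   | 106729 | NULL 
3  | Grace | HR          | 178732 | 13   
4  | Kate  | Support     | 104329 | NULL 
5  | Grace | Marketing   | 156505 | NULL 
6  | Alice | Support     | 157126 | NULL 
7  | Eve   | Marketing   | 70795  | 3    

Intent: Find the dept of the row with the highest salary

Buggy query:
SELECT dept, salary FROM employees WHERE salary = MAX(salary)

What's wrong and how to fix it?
Bug: MAX(salary) is an aggregate and cannot be used directly in WHERE

Fix: Use a subquery: WHERE salary = (SELECT MAX(salary) FROM employees)

Corrected query:
SELECT dept, salary FROM employees WHERE salary = (SELECT MAX(salary) FROM employees)

Result:
dept | salary
-----+-------
HR   | 178732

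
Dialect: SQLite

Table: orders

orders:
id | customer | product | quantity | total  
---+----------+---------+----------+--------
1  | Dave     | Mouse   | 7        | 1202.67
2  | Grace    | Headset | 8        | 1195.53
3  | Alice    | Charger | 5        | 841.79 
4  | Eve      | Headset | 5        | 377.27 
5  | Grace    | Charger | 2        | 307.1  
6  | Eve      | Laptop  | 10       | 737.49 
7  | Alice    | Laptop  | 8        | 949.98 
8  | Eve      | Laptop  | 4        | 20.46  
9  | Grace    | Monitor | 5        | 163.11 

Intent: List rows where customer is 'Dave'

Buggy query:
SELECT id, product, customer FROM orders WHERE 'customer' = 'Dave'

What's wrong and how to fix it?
Bug: 'customer' in single quotes is a string literal, not the column; the comparison is literal-vs-literal and never true

Fix: Reference the column as customer without single quotes

Corrected query:
SELECT id, product, customer FROM orders WHERE customer = 'Dave'

Result:
id | product | customer
---+---------+---------
1  | Mouse   | Dave    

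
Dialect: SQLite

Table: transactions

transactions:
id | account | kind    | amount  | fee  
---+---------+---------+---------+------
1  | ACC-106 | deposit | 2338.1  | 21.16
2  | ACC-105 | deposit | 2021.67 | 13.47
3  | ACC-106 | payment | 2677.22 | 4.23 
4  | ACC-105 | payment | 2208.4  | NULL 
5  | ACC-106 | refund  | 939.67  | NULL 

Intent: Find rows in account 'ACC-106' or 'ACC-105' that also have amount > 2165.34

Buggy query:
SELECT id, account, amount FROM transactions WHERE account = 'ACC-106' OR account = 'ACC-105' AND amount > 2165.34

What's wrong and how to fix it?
Bug: AND binds tighter than OR, so this parses as account = 'ACC-106' OR (account = 'ACC-105' AND amount > 2165.34)

Fix: Add parentheses around the OR so the AND applies to both alternatives

Corrected query:
SELECT id, account, amount FROM transactions WHERE (account = 'ACC-106' OR account = 'ACC-105') AND amount > 2165.34

Result:
id | account | amount 
---+---------+--------
1  | ACC-106 | 2338.1 
3  | ACC-106 | 2677.22
4  | ACC-105 | 2208.4 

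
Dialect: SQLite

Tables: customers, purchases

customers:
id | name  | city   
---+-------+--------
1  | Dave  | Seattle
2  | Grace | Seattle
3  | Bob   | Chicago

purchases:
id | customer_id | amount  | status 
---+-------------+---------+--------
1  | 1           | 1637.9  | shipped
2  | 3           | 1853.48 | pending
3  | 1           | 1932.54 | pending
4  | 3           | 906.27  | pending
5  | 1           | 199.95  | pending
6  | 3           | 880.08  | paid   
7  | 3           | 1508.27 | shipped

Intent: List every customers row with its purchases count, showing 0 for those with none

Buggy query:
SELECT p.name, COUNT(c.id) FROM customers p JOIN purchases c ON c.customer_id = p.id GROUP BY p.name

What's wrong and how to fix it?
Bug: An inner join excludes parents with zero children

Fix: Use LEFT JOIN so parents without children still appear (COUNT(c.id) gives 0)

Corrected query:
SELECT p.name, COUNT(c.id) FROM customers p LEFT JOIN purchases c ON c.customer_id = p.id GROUP BY p.name

Result:
name  | COUNT(c.id)
------+------------
Bob   | 4          
Dave  | 3          
Grace | 0          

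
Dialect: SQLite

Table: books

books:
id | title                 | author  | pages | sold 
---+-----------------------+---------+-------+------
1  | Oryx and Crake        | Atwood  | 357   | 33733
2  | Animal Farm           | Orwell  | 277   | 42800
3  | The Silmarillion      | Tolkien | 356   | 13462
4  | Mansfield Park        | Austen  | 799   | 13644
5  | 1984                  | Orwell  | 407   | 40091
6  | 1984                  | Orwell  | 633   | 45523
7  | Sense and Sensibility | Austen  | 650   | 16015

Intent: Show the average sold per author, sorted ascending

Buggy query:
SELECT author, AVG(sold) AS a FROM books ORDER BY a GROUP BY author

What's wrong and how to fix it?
Bug: ORDER BY appears before GROUP BY; SQL clause order requires GROUP BY first

Fix: Reorder: SELECT … FROM … GROUP BY … ORDER BY …

Corrected query:
SELECT author, AVG(sold) AS a FROM books GROUP BY author ORDER BY a

Result:
author  | a           
--------+-------------
Tolkien | 13462       
Austen  | 14829.5     
Atwood  | 33733       
Orwell  | 42804.666667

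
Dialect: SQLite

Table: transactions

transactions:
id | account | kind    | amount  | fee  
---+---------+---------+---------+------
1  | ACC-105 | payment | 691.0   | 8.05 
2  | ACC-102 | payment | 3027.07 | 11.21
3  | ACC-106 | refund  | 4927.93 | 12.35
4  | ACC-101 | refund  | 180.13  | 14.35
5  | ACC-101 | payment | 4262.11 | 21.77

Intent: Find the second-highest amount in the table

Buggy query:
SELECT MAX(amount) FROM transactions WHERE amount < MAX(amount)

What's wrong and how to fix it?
Bug: The inner MAX is an aggregate inside WHERE, which is not allowed

Fix: Compute the overall MAX in a subquery, then take MAX of rows below it

Corrected query:
SELECT MAX(amount) FROM transactions WHERE amount < (SELECT MAX(amount) FROM transactions)

Result:
MAX(amount)
-----------
4262.11    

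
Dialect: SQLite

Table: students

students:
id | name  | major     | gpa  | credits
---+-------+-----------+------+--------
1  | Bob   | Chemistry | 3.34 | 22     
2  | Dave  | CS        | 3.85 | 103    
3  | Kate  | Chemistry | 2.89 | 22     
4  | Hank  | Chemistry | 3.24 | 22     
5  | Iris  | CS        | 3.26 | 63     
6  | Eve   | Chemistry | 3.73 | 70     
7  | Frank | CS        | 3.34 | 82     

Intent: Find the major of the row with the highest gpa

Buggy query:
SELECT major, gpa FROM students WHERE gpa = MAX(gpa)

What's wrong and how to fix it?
Bug: WHERE is evaluated per row; an aggregate over the whole table isn't defined there

Fix: Use a subquery: WHERE gpa = (SELECT MAX(gpa) FROM students)

Corrected query:
SELECT major, gpa FROM students WHERE gpa = (SELECT MAX(gpa) FROM students)

Result:
major | gpa 
------+-----
CS    | 3.85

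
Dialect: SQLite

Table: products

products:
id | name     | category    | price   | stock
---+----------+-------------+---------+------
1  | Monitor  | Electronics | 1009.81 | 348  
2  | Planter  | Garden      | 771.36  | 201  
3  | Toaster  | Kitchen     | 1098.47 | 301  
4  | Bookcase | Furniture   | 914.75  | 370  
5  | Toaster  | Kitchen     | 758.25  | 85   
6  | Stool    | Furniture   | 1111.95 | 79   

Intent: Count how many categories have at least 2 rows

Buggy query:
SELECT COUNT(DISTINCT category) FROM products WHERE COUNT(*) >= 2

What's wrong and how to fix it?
Bug: COUNT(*) cannot appear in WHERE; the per-group count doesn't exist yet

Fix: Group first with HAVING COUNT(*) >= 2, then COUNT the resulting groups

Corrected query:
SELECT COUNT(*) FROM (SELECT category FROM products GROUP BY category HAVING COUNT(*) >= 2)

Result:
COUNT(*)
--------
2       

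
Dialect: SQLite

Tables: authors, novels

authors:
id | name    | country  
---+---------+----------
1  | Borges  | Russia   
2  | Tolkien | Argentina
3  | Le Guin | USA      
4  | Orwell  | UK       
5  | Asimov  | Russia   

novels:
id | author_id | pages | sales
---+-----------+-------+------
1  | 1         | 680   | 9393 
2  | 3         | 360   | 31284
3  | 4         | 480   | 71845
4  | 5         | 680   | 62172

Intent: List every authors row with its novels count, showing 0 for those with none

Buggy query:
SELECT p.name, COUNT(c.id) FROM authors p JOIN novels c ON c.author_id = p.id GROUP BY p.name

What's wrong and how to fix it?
Bug: An inner join excludes parents with zero children

Fix: Switch to LEFT JOIN to retain unmatched parent rows

Corrected query:
SELECT p.name, COUNT(c.id) FROM authors p LEFT JOIN novels c ON c.author_id = p.id GROUP BY p.name

Result:
name    | COUNT(c.id)
--------+------------
Asimov  | 1          
Borges  | 1          
Le Guin | 1          
Orwell  | 1          
Tolkien | 0          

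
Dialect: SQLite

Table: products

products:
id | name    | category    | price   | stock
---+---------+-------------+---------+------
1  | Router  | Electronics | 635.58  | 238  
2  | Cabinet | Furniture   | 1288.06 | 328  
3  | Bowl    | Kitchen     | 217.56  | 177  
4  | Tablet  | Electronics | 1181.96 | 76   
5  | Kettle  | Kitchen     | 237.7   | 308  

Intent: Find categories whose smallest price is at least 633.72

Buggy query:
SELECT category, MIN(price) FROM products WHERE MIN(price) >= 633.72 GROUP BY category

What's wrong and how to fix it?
Bug: Aggregates like MIN are computed per group after WHERE runs

Fix: Replace WHERE with HAVING after the GROUP BY

Corrected query:
SELECT category, MIN(price) FROM products GROUP BY category HAVING MIN(price) >= 633.72

Result:
category    | MIN(price)
------------+-----------
Electronics | 635.58    
Furniture   | 1288.06   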